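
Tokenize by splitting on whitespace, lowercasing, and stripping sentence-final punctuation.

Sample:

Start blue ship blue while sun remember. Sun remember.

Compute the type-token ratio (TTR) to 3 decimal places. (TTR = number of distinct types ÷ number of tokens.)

0.667

N = 9 tokens, V = 6 types.
TTR = V / N = 6 / 9 = 0.667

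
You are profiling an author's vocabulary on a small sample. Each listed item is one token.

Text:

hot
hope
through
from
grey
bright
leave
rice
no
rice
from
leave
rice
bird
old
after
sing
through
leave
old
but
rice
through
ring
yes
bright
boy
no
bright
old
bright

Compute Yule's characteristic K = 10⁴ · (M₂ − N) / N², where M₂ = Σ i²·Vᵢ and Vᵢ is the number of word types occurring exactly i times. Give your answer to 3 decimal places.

478.668

Frequencies: bright:4, rice:4, through:3, leave:3, old:3, from:2, no:2, hot:1, hope:1, grey:1, bird:1, after:1, sing:1, but:1, ring:1, yes:1, boy:1
N = 31. Frequency spectrum: V_1=10, V_2=2, V_3=3, V_4=2
M₂ = 1²·10 + 2²·2 + 3²·3 + 4²·2 = 77
K = 10000 × (77 − 31) / 31² = 478.668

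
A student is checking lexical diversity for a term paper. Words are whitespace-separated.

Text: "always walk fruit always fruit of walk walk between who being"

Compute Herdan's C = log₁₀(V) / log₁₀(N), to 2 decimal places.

0.81

N = 11, V = 7.
log₁₀(V) = 0.845098, log₁₀(N) = 1.041393
C = 0.845098 / 1.041393 = 0.81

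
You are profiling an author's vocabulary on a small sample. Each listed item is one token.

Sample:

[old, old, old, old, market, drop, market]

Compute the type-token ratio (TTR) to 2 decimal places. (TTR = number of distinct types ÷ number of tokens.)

N = 7 tokens, V = 3 types.
TTR = V / N = 3 / 7 = 0.43

0.43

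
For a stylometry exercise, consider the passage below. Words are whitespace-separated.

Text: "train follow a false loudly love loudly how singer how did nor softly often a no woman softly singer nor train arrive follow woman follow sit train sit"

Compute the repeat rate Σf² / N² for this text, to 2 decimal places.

0.07

Frequencies: train:3, follow:3, a:2, loudly:2, how:2, singer:2, nor:2, softly:2, woman:2, sit:2, false:1, love:1, did:1, often:1, no:1, arrive:1
Σf² = 56; N² = 784
Repeat rate = 56 / 784 = 0.07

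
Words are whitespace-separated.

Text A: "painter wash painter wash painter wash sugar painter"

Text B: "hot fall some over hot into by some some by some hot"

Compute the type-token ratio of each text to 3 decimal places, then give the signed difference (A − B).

TTR(A) = 3/8 = 0.375
TTR(B) = 6/12 = 0.500
Difference = 0.375 − 0.500 = -0.125

-0.125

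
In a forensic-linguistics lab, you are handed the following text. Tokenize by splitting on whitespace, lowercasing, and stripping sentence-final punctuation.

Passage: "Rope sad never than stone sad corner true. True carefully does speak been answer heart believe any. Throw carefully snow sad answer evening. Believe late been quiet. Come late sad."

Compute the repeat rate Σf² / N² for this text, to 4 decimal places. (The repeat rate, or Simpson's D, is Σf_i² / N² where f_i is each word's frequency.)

Frequencies: sad:4, true:2, carefully:2, been:2, answer:2, believe:2, late:2, rope:1, never:1, than:1, stone:1, corner:1, does:1, speak:1, heart:1, any:1, throw:1, snow:1, evening:1, quiet:1, … (1 more, each freq 1)
Σf² = 54; N² = 900
Repeat rate = 54 / 900 = 0.0600

0.0600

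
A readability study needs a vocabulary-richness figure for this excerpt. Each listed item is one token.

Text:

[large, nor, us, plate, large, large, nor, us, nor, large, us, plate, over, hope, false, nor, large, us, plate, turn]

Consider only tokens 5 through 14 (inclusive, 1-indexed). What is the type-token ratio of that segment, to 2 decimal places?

0.60

Segment tokens 5–14: large, large, nor, us, nor, large, us, plate, over, hope
Segment N = 10, segment V = 6.
TTR = 6 / 10 = 0.60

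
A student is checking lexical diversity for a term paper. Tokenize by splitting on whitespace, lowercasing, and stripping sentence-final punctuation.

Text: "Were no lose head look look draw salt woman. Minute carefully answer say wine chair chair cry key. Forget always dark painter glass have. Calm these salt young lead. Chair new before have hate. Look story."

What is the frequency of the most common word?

Frequencies: look:3, chair:3, salt:2, have:2, were:1, no:1, lose:1, head:1, draw:1, woman:1, minute:1, carefully:1, answer:1, say:1, wine:1, cry:1, key:1, forget:1, always:1, dark:1, … (10 more, each freq 1)
Most common: 'look' with frequency 3.

3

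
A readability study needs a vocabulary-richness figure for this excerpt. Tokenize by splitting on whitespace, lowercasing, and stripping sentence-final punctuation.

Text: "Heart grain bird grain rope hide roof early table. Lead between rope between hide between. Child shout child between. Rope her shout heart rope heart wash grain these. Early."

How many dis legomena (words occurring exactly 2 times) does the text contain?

4

Frequencies: rope:4, between:4, heart:3, grain:3, hide:2, early:2, child:2, shout:2, bird:1, roof:1, table:1, lead:1, her:1, wash:1, these:1
Words with frequency 2: child, early, hide, shout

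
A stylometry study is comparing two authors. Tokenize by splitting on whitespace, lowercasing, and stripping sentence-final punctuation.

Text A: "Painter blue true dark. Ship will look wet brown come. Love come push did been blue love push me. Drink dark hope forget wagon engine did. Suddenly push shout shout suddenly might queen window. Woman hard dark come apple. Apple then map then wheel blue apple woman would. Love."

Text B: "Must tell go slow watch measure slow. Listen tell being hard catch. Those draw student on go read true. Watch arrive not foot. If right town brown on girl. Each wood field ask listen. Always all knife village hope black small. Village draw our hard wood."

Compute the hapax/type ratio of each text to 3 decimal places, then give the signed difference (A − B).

A: hapax=21, V=32, ratio=0.656
B: hapax=26, V=36, ratio=0.722
Difference = 0.656 − 0.722 = -0.066

-0.066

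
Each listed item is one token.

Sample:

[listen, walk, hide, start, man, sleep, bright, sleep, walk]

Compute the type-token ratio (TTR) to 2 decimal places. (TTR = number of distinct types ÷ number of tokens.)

0.78

N = 9 tokens, V = 7 types.
TTR = V / N = 7 / 9 = 0.78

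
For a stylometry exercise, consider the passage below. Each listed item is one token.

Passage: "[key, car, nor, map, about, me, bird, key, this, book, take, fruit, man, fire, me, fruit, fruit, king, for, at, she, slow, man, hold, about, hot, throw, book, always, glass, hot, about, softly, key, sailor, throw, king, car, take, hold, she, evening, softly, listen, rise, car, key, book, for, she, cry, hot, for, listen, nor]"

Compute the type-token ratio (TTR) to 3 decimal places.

0.527

N = 55 tokens, V = 29 types.
TTR = V / N = 29 / 55 = 0.527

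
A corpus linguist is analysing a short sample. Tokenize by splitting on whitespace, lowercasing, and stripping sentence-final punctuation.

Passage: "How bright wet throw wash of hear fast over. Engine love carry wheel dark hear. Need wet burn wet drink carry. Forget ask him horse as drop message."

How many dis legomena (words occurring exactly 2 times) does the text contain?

Frequencies: wet:3, hear:2, carry:2, how:1, bright:1, throw:1, wash:1, of:1, fast:1, over:1, engine:1, love:1, wheel:1, dark:1, need:1, burn:1, drink:1, forget:1, ask:1, him:1, … (4 more, each freq 1)
Words with frequency 2: carry, hear

2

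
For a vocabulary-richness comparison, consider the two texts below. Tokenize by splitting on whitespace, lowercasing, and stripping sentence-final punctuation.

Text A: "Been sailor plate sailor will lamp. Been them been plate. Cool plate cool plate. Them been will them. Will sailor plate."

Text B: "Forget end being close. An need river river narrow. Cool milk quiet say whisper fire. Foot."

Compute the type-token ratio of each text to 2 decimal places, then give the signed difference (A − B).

-0.61

TTR(A) = 7/21 = 0.33
TTR(B) = 15/16 = 0.94
Difference = 0.33 − 0.94 = -0.61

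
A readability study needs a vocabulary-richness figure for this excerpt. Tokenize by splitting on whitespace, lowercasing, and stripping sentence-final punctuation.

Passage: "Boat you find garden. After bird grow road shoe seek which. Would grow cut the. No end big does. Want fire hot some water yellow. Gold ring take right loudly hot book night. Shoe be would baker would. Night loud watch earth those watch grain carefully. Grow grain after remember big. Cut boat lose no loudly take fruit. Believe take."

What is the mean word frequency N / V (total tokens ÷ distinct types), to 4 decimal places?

N = 60 tokens, V = 43 types.
Mean frequency = N / V = 60 / 43 = 1.3953

1.3953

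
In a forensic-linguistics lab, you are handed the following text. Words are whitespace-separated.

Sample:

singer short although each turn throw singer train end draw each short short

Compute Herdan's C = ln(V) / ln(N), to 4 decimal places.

N = 13, V = 9.
ln(V) = 2.197225, ln(N) = 2.564949
C = 2.197225 / 2.564949 = 0.8566

0.8566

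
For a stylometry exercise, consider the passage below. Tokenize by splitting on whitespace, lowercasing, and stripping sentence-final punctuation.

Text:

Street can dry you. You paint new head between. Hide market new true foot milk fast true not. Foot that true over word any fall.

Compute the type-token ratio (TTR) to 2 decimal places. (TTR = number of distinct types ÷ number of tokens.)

N = 25 tokens, V = 20 types.
TTR = V / N = 20 / 25 = 0.80

0.80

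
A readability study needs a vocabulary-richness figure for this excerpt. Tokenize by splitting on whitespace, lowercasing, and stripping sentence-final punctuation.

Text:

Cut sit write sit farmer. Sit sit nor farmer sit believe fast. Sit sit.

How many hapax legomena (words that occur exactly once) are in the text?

Frequencies: sit:7, farmer:2, cut:1, write:1, nor:1, believe:1, fast:1
Hapax (freq=1): believe, cut, fast, nor, write

5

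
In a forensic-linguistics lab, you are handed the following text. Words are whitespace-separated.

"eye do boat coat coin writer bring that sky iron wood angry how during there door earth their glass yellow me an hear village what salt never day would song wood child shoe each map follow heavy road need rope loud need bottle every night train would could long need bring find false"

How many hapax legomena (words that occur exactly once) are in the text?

44

Frequencies: need:3, bring:2, wood:2, would:2, eye:1, do:1, boat:1, coat:1, coin:1, writer:1, that:1, sky:1, iron:1, angry:1, how:1, during:1, there:1, door:1, earth:1, their:1, … (28 more, each freq 1)
Hapax (freq=1): an, angry, boat, bottle, child, coat, coin, could, day, do, door, during, each, earth, every, eye, false, find, follow, glass, hear, heavy, how, iron, long, loud, map, me, never, night, road, rope, salt, shoe, sky, song, that, their, there, train, village, what, writer, yellow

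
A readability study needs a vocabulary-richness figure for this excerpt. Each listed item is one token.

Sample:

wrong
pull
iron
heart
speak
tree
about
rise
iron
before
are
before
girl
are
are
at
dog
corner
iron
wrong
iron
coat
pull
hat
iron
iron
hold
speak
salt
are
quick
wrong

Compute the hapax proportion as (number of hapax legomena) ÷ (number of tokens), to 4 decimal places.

Frequencies: iron:6, are:4, wrong:3, pull:2, speak:2, before:2, heart:1, tree:1, about:1, rise:1, girl:1, at:1, dog:1, corner:1, coat:1, hat:1, hold:1, salt:1, quick:1
Hapax count = 13; token count = 32.
Ratio = 13 / 32 = 0.4063

0.4063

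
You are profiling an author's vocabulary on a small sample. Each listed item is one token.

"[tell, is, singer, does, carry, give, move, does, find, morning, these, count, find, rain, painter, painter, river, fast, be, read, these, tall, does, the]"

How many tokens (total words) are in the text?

Tokens: tell, is, singer, does, carry, give, move, does, find, morning, these, count, find, rain, painter, painter, river, fast, be, read, these, tall, does, the
N = 24

24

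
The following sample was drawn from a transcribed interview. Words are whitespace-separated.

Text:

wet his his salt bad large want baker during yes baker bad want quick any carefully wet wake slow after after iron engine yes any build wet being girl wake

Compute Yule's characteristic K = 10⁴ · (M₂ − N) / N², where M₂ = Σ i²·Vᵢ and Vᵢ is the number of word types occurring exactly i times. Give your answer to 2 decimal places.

244.44

Frequencies: wet:3, his:2, bad:2, want:2, baker:2, yes:2, any:2, wake:2, after:2, salt:1, large:1, during:1, quick:1, carefully:1, slow:1, iron:1, engine:1, build:1, being:1, girl:1
N = 30. Frequency spectrum: V_1=11, V_2=8, V_3=1
M₂ = 1²·11 + 2²·8 + 3²·1 = 52
K = 10000 × (52 − 30) / 30² = 244.44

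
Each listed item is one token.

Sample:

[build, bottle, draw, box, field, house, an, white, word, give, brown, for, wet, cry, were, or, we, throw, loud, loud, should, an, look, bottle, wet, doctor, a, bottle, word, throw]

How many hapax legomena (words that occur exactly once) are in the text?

Frequencies: bottle:3, an:2, word:2, wet:2, throw:2, loud:2, build:1, draw:1, box:1, field:1, house:1, white:1, give:1, brown:1, for:1, cry:1, were:1, or:1, we:1, should:1, … (3 more, each freq 1)
Hapax (freq=1): a, box, brown, build, cry, doctor, draw, field, for, give, house, look, or, should, we, were, white

17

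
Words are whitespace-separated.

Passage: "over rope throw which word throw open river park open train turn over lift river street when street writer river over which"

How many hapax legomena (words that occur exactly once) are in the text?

Frequencies: over:3, river:3, throw:2, which:2, open:2, street:2, rope:1, word:1, park:1, train:1, turn:1, lift:1, when:1, writer:1
Hapax (freq=1): lift, park, rope, train, turn, when, word, writer

8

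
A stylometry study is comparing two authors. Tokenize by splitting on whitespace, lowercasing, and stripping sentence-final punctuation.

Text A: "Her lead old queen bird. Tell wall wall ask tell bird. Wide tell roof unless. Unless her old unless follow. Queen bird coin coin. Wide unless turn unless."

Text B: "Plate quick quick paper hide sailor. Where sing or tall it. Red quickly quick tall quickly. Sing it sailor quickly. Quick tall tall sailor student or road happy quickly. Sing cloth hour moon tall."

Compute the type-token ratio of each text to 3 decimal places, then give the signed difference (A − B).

TTR(A) = 14/28 = 0.500
TTR(B) = 18/34 = 0.529
Difference = 0.500 − 0.529 = -0.029

-0.029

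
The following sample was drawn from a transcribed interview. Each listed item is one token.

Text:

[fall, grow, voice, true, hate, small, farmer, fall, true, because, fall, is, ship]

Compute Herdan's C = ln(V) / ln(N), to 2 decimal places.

0.90

N = 13, V = 10.
ln(V) = 2.302585, ln(N) = 2.564949
C = 2.302585 / 2.564949 = 0.90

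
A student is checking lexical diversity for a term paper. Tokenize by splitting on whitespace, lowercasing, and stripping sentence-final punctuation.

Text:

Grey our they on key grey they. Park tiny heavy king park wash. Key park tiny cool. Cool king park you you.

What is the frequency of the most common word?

Frequencies: park:4, grey:2, they:2, key:2, tiny:2, king:2, cool:2, you:2, our:1, on:1, heavy:1, wash:1
Most common: 'park' with frequency 4.

4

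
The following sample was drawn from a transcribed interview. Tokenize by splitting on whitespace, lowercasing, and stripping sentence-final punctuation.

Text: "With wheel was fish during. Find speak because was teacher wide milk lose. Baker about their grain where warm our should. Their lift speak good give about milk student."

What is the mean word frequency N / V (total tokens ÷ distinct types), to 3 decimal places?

N = 29 tokens, V = 24 types.
Mean frequency = N / V = 29 / 24 = 1.208

1.208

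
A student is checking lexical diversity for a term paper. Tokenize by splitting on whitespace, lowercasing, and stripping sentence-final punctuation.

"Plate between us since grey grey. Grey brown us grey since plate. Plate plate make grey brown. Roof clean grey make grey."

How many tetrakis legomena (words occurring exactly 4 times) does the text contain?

Frequencies: grey:7, plate:4, us:2, since:2, brown:2, make:2, between:1, roof:1, clean:1
Words with frequency 4: plate

1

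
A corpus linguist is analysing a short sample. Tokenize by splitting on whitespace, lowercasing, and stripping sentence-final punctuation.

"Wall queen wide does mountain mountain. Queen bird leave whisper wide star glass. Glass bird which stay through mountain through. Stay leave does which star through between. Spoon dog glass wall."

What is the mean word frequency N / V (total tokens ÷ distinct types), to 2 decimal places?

N = 31 tokens, V = 16 types.
Mean frequency = N / V = 31 / 16 = 1.94

1.94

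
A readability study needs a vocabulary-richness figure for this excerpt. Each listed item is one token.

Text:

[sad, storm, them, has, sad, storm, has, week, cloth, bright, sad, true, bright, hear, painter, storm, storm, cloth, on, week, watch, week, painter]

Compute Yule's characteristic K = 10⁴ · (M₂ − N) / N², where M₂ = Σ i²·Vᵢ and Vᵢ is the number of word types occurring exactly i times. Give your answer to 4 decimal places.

Frequencies: storm:4, sad:3, week:3, has:2, cloth:2, bright:2, painter:2, them:1, true:1, hear:1, on:1, watch:1
N = 23. Frequency spectrum: V_1=5, V_2=4, V_3=2, V_4=1
M₂ = 1²·5 + 2²·4 + 3²·2 + 4²·1 = 55
K = 10000 × (55 − 23) / 23² = 604.9149

604.9149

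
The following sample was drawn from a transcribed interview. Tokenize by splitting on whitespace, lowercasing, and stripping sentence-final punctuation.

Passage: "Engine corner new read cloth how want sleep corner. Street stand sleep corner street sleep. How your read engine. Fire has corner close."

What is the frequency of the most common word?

Frequencies: corner:4, sleep:3, engine:2, read:2, how:2, street:2, new:1, cloth:1, want:1, stand:1, your:1, fire:1, has:1, close:1
Most common: 'corner' with frequency 4.

4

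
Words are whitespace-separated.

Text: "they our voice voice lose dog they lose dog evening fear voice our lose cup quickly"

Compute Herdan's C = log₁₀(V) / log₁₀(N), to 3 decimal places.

N = 16, V = 9.
log₁₀(V) = 0.954243, log₁₀(N) = 1.204120
C = 0.954243 / 1.204120 = 0.792

0.792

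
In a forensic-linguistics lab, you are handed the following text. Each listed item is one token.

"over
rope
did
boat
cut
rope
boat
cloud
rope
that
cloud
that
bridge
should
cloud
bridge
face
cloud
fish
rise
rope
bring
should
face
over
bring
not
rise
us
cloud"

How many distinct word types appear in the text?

15

Distinct types: {boat, bridge, bring, cloud, cut, did, face, fish, not, over, rise, rope, should, that, us}
V = 15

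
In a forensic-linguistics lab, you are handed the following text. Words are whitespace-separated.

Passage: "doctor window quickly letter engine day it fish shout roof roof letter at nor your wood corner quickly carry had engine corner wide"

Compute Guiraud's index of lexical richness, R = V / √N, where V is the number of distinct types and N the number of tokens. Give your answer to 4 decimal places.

3.7533

N = 23, V = 18.
√N = 4.795832
R = 18 / 4.795832 = 3.7533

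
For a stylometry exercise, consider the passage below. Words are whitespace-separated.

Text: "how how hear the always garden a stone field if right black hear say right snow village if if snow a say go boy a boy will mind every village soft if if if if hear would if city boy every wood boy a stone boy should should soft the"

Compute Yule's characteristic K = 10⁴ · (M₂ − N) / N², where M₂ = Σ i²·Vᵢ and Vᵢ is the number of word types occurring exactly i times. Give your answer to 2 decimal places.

Frequencies: if:8, boy:5, a:4, hear:3, how:2, the:2, stone:2, right:2, say:2, snow:2, village:2, every:2, soft:2, should:2, always:1, garden:1, field:1, black:1, go:1, will:1, … (4 more, each freq 1)
N = 50. Frequency spectrum: V_1=10, V_2=10, V_3=1, V_4=1, V_5=1, V_8=1
M₂ = 1²·10 + 2²·10 + 3²·1 + 4²·1 + 5²·1 + 8²·1 = 164
K = 10000 × (164 − 50) / 50² = 456.00

456.00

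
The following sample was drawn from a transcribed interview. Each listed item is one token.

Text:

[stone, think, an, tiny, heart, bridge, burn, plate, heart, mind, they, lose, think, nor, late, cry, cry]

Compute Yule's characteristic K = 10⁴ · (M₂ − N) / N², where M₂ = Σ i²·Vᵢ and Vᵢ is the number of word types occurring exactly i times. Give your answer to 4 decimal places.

207.6125

Frequencies: think:2, heart:2, cry:2, stone:1, an:1, tiny:1, bridge:1, burn:1, plate:1, mind:1, they:1, lose:1, nor:1, late:1
N = 17. Frequency spectrum: V_1=11, V_2=3
M₂ = 1²·11 + 2²·3 = 23
K = 10000 × (23 − 17) / 17² = 207.6125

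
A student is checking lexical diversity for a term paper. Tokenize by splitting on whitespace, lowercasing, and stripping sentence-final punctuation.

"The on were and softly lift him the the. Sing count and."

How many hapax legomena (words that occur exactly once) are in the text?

Frequencies: the:3, and:2, on:1, were:1, softly:1, lift:1, him:1, sing:1, count:1
Hapax (freq=1): count, him, lift, on, sing, softly, were

7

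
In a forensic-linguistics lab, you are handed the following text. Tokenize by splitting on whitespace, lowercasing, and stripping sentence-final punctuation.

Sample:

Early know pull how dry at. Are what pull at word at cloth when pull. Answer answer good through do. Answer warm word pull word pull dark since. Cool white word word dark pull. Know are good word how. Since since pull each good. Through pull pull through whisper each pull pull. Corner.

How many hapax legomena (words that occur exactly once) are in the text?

11

Frequencies: pull:11, word:6, at:3, answer:3, good:3, through:3, since:3, know:2, how:2, are:2, dark:2, each:2, early:1, dry:1, what:1, cloth:1, when:1, do:1, warm:1, cool:1, … (3 more, each freq 1)
Hapax (freq=1): cloth, cool, corner, do, dry, early, warm, what, when, whisper, white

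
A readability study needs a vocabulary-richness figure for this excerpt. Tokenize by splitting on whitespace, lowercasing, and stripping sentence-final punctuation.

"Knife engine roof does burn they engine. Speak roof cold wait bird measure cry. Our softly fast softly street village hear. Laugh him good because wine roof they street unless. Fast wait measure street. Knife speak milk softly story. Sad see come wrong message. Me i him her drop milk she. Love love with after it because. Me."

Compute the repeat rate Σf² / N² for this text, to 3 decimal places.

Frequencies: roof:3, softly:3, street:3, knife:2, engine:2, they:2, speak:2, wait:2, measure:2, fast:2, him:2, because:2, milk:2, me:2, love:2, does:1, burn:1, cold:1, bird:1, cry:1, … (20 more, each freq 1)
Σf² = 100; N² = 3364
Repeat rate = 100 / 3364 = 0.030

0.030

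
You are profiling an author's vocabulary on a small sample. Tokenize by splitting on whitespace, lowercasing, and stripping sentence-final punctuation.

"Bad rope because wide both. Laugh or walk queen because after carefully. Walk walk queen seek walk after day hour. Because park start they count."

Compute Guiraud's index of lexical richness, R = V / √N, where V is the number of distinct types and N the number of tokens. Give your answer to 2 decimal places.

N = 25, V = 18.
√N = 5.000000
R = 18 / 5.000000 = 3.60

3.60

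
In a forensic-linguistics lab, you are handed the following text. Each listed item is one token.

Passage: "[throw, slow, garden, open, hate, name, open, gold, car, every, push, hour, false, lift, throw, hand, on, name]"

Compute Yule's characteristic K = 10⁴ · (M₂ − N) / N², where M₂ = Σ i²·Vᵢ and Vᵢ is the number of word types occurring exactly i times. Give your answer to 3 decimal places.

185.185

Frequencies: throw:2, open:2, name:2, slow:1, garden:1, hate:1, gold:1, car:1, every:1, push:1, hour:1, false:1, lift:1, hand:1, on:1
N = 18. Frequency spectrum: V_1=12, V_2=3
M₂ = 1²·12 + 2²·3 = 24
K = 10000 × (24 − 18) / 18² = 185.185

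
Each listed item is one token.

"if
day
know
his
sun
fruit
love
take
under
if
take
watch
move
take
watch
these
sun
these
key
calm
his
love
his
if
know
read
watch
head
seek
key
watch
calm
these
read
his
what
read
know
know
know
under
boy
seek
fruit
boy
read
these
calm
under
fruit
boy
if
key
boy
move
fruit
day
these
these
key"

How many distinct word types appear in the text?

Distinct types: {boy, calm, day, fruit, head, his, if, key, know, love, move, read, seek, sun, take, these, under, watch, what}
V = 19

19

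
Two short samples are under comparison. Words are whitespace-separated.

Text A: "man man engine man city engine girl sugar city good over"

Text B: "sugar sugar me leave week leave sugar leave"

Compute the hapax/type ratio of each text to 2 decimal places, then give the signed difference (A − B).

A: hapax=4, V=7, ratio=0.57
B: hapax=2, V=4, ratio=0.50
Difference = 0.57 − 0.50 = 0.07

0.07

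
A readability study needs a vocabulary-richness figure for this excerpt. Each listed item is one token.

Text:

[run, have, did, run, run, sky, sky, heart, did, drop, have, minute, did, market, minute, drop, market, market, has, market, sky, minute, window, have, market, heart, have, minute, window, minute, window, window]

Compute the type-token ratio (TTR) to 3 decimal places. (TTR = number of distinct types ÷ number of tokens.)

N = 32 tokens, V = 10 types.
TTR = V / N = 10 / 32 = 0.313

0.313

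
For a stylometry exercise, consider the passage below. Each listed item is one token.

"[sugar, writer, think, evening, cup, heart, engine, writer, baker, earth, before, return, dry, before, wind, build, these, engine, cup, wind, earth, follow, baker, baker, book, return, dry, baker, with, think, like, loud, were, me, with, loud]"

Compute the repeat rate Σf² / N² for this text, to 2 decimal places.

0.05

Frequencies: baker:4, writer:2, think:2, cup:2, engine:2, earth:2, before:2, return:2, dry:2, wind:2, with:2, loud:2, sugar:1, evening:1, heart:1, build:1, these:1, follow:1, book:1, like:1, … (2 more, each freq 1)
Σf² = 70; N² = 1296
Repeat rate = 70 / 1296 = 0.05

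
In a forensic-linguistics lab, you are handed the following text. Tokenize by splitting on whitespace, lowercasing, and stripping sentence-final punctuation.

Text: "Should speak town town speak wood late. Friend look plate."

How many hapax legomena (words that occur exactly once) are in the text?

Frequencies: speak:2, town:2, should:1, wood:1, late:1, friend:1, look:1, plate:1
Hapax (freq=1): friend, late, look, plate, should, wood

6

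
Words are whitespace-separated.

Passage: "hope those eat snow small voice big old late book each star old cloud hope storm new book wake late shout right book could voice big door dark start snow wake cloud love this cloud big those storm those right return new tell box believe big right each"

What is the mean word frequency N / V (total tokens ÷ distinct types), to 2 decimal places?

1.71

N = 48 tokens, V = 28 types.
Mean frequency = N / V = 48 / 28 = 1.71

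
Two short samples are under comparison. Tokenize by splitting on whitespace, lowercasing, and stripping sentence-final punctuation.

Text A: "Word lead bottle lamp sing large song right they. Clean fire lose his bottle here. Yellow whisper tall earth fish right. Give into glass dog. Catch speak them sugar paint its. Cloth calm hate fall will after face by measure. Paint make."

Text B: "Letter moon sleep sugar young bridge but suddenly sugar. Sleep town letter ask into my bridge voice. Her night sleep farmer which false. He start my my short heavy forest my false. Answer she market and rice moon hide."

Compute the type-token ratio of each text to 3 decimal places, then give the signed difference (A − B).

TTR(A) = 39/42 = 0.929
TTR(B) = 29/39 = 0.744
Difference = 0.929 − 0.744 = 0.185

0.185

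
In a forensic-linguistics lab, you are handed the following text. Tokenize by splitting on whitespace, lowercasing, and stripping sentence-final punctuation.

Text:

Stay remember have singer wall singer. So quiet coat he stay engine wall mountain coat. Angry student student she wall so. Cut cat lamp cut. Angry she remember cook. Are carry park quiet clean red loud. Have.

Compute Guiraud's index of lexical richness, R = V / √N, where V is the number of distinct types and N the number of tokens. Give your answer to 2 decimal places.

3.95

N = 37, V = 24.
√N = 6.082763
R = 24 / 6.082763 = 3.95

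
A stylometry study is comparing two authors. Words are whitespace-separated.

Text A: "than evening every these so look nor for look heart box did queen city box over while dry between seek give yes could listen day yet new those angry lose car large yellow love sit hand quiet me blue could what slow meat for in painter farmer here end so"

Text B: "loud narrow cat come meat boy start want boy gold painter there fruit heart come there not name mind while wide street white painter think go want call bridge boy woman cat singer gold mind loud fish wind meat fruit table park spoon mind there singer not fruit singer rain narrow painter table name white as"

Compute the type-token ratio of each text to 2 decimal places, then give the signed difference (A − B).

TTR(A) = 45/50 = 0.90
TTR(B) = 33/56 = 0.59
Difference = 0.90 − 0.59 = 0.31

0.31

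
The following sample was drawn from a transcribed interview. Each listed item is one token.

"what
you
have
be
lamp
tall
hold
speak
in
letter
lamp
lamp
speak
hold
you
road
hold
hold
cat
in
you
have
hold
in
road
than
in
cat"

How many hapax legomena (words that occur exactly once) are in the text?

5

Frequencies: hold:5, in:4, you:3, lamp:3, have:2, speak:2, road:2, cat:2, what:1, be:1, tall:1, letter:1, than:1
Hapax (freq=1): be, letter, tall, than, what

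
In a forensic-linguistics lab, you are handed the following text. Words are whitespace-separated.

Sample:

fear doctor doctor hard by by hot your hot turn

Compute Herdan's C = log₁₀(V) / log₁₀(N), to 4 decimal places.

N = 10, V = 7.
log₁₀(V) = 0.845098, log₁₀(N) = 1.000000
C = 0.845098 / 1.000000 = 0.8451

0.8451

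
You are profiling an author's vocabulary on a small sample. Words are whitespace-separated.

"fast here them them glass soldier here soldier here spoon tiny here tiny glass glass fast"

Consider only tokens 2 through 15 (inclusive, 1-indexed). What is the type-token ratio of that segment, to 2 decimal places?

Segment tokens 2–15: here, them, them, glass, soldier, here, soldier, here, spoon, tiny, here, tiny, glass, glass
Segment N = 14, segment V = 6.
TTR = 6 / 14 = 0.43

0.43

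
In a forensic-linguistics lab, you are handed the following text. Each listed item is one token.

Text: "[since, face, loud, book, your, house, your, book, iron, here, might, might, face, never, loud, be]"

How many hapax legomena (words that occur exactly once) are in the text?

6

Frequencies: face:2, loud:2, book:2, your:2, might:2, since:1, house:1, iron:1, here:1, never:1, be:1
Hapax (freq=1): be, here, house, iron, never, since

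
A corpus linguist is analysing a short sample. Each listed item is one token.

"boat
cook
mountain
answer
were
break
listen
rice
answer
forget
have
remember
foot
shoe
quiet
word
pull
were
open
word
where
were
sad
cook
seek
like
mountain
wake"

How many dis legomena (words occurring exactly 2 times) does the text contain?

Frequencies: were:3, cook:2, mountain:2, answer:2, word:2, boat:1, break:1, listen:1, rice:1, forget:1, have:1, remember:1, foot:1, shoe:1, quiet:1, pull:1, open:1, where:1, sad:1, seek:1, … (2 more, each freq 1)
Words with frequency 2: answer, cook, mountain, word

4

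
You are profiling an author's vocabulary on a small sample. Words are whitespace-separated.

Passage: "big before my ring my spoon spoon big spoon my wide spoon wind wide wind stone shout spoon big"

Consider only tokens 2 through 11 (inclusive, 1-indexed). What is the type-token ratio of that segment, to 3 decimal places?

Segment tokens 2–11: before, my, ring, my, spoon, spoon, big, spoon, my, wide
Segment N = 10, segment V = 6.
TTR = 6 / 10 = 0.600

0.600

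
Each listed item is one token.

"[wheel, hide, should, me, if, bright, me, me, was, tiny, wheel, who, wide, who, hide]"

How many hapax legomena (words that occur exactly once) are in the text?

Frequencies: me:3, wheel:2, hide:2, who:2, should:1, if:1, bright:1, was:1, tiny:1, wide:1
Hapax (freq=1): bright, if, should, tiny, was, wide

6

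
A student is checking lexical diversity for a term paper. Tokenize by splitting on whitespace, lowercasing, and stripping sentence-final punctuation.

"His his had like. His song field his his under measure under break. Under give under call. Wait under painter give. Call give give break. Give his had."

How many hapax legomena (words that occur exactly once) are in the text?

Frequencies: his:6, under:5, give:5, had:2, break:2, call:2, like:1, song:1, field:1, measure:1, wait:1, painter:1
Hapax (freq=1): field, like, measure, painter, song, wait

6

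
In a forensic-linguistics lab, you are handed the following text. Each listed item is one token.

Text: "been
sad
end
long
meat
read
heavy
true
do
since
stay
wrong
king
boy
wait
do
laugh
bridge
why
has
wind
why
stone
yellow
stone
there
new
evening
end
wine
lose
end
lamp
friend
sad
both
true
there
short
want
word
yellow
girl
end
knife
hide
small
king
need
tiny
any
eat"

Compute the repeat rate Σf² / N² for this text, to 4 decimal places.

Frequencies: end:4, sad:2, true:2, do:2, king:2, why:2, stone:2, yellow:2, there:2, been:1, long:1, meat:1, read:1, heavy:1, since:1, stay:1, wrong:1, boy:1, wait:1, laugh:1, … (21 more, each freq 1)
Σf² = 80; N² = 2704
Repeat rate = 80 / 2704 = 0.0296

0.0296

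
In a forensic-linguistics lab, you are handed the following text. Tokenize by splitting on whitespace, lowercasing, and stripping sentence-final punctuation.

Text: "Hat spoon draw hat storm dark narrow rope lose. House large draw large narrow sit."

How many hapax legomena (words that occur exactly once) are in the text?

Frequencies: hat:2, draw:2, narrow:2, large:2, spoon:1, storm:1, dark:1, rope:1, lose:1, house:1, sit:1
Hapax (freq=1): dark, house, lose, rope, sit, spoon, storm

7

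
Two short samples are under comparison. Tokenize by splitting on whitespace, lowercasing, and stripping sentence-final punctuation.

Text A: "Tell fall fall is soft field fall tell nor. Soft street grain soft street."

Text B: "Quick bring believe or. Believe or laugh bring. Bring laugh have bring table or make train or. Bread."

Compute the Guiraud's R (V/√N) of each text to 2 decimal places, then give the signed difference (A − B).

-0.22

A: V=8, N=14, R=2.14
B: V=10, N=18, R=2.36
Difference = 2.14 − 2.36 = -0.22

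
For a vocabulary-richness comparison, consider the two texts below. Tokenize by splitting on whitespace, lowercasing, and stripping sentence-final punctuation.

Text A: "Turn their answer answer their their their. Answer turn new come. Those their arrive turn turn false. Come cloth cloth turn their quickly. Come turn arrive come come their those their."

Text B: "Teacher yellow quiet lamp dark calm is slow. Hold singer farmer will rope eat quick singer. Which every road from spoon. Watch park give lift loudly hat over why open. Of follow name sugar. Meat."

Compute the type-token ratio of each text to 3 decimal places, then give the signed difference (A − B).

-0.648

TTR(A) = 10/31 = 0.323
TTR(B) = 34/35 = 0.971
Difference = 0.323 − 0.971 = -0.648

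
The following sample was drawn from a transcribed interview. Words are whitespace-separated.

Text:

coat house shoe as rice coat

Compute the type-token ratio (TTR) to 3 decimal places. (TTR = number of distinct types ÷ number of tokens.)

0.833

N = 6 tokens, V = 5 types.
TTR = V / N = 5 / 6 = 0.833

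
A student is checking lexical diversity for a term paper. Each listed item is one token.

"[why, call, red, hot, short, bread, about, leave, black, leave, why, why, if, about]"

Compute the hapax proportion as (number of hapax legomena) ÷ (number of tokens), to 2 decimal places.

Frequencies: why:3, about:2, leave:2, call:1, red:1, hot:1, short:1, bread:1, black:1, if:1
Hapax count = 7; token count = 14.
Ratio = 7 / 14 = 0.50

0.50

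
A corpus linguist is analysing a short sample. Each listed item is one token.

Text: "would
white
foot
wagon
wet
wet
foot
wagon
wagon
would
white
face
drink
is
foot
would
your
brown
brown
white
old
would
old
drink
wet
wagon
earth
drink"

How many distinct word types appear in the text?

Distinct types: {brown, drink, earth, face, foot, is, old, wagon, wet, white, would, your}
V = 12

12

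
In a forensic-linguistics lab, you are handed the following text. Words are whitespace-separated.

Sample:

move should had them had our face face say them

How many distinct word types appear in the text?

7

Distinct types: {face, had, move, our, say, should, them}
V = 7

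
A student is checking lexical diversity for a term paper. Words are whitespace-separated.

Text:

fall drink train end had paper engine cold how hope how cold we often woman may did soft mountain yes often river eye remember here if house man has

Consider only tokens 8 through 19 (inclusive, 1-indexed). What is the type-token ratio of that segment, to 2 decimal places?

0.83

Segment tokens 8–19: cold, how, hope, how, cold, we, often, woman, may, did, soft, mountain
Segment N = 12, segment V = 10.
TTR = 10 / 12 = 0.83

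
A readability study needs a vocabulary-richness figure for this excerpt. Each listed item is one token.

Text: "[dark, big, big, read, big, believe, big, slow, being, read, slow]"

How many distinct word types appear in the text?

6

Distinct types: {being, believe, big, dark, read, slow}
V = 6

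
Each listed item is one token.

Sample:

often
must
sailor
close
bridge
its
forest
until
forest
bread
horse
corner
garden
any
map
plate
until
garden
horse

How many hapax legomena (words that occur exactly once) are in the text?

11

Frequencies: forest:2, until:2, horse:2, garden:2, often:1, must:1, sailor:1, close:1, bridge:1, its:1, bread:1, corner:1, any:1, map:1, plate:1
Hapax (freq=1): any, bread, bridge, close, corner, its, map, must, often, plate, sailor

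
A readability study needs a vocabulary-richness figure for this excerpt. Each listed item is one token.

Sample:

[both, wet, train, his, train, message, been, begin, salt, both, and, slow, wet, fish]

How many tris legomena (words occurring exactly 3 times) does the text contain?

Frequencies: both:2, wet:2, train:2, his:1, message:1, been:1, begin:1, salt:1, and:1, slow:1, fish:1
Words with frequency 3: (none)

0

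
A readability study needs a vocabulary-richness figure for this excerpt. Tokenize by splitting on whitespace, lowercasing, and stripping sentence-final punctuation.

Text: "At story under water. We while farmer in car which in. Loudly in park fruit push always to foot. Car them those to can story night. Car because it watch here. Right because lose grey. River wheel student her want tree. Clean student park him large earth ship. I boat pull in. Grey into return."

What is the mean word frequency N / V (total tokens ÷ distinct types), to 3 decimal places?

1.250

N = 55 tokens, V = 44 types.
Mean frequency = N / V = 55 / 44 = 1.250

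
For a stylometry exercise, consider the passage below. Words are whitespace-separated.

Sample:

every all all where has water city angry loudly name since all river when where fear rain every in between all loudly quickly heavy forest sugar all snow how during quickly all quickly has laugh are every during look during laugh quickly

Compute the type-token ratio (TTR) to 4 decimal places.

N = 42 tokens, V = 26 types.
TTR = V / N = 26 / 42 = 0.6190

0.6190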